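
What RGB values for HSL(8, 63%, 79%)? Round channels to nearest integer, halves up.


H=8°, S=0.63, L=0.79
C = (1-|2L-1|)×S = (1-|0.58|)×0.63 = 0.2646
H' = H/60 = 8/60 ≈ 0.1333; X = C×(1-|H' mod 2 - 1|) = 0.03528
m = L - C/2 = 0.79 - 0.1323 = 0.6577
Sector ⌊H'⌋ = 0 → (R',G',B') = (0.2646, 0.03528, 0.0)
RGB = ((R'+m)×255, (G'+m)×255, (B'+m)×255) = (235.1865, 176.7099, 167.7135)
Round half up → RGB(235, 177, 168)


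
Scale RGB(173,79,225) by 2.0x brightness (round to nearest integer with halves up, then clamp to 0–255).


Multiply each channel by 2.0, round half up, clamp to [0, 255]
R: 173×2.0 = 346 → clamp → 255
G: 79×2.0 = 158
B: 225×2.0 = 450 → clamp → 255
= RGB(255, 158, 255)


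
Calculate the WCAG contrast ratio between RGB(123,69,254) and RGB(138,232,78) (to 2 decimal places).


Linearize each sRGB channel c=v/255: c/12.92 if c ≤ 0.04045 else ((c+0.055)/1.055)^2.4
L = 0.2126×R_lin + 0.7152×G_lin + 0.0722×B_lin
Color 1 (123,69,254):
  R=123: 123/255≈0.4824 > 0.04045 → ((0.4824+0.055)/1.055)^2.4 ≈ 0.19807
  G=69: 69/255≈0.2706 > 0.04045 → ((0.2706+0.055)/1.055)^2.4 ≈ 0.05951
  B=254: 254/255≈0.9961 > 0.04045 → ((0.9961+0.055)/1.055)^2.4 ≈ 0.99110
  L1 = 0.2126×0.19807 + 0.7152×0.05951 + 0.0722×0.99110 ≈ 0.15623
Color 2 (138,232,78):
  R=138: 138/255≈0.5412 > 0.04045 → ((0.5412+0.055)/1.055)^2.4 ≈ 0.25415
  G=232: 232/255≈0.9098 > 0.04045 → ((0.9098+0.055)/1.055)^2.4 ≈ 0.80695
  B=78: 78/255≈0.3059 > 0.04045 → ((0.3059+0.055)/1.055)^2.4 ≈ 0.07619
  L2 = 0.2126×0.25415 + 0.7152×0.80695 + 0.0722×0.07619 ≈ 0.63667
Lighter = 0.63667, Darker = 0.15623
Ratio = (L_lighter + 0.05) / (L_darker + 0.05)
Ratio = (0.63667 + 0.05) / (0.15623 + 0.05) = 0.68667 / 0.20623 ≈ 3.3296
Ratio ≈ 3.33:1


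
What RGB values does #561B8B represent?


56 → 86 (R)
1B → 27 (G)
8B → 139 (B)
= RGB(86, 27, 139)


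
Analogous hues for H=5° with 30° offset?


Base hue: 5°
Left analog: (5 - 30) mod 360 = 335°
Right analog: (5 + 30) mod 360 = 35°
Analogous hues = 335° and 35°


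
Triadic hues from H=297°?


Triadic: equally spaced at 120° intervals
H1 = 297°
H2 = (297 + 120) mod 360 = 57°
H3 = (297 + 240) mod 360 = 177°
Triadic = 297°, 57°, 177°


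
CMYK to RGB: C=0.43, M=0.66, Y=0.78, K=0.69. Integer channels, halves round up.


R = 255 × (1-C) × (1-K) = 255 × 0.57 × 0.31 = 45.0585 → 45
G = 255 × (1-M) × (1-K) = 255 × 0.34 × 0.31 = 26.877 → 27
B = 255 × (1-Y) × (1-K) = 255 × 0.22 × 0.31 = 17.391 → 17
= RGB(45, 27, 17)


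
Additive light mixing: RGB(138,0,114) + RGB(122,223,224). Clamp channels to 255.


Additive: each channel = min(255, C₁+C₂)
R: 138+122 = 260 → 255
G: 0+223 = 223 → 223
B: 114+224 = 338 → 255
= RGB(255, 223, 255)


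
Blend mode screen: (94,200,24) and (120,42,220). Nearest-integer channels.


Screen: C = 255 - (255-A)×(255-B)/255, rounded to nearest integer
R: 255 - (255-94)×(255-120)/255 = 255 - 21735/255 ≈ 255 - 85.235 = 169.765 → 170
G: 255 - (255-200)×(255-42)/255 = 255 - 11715/255 ≈ 255 - 45.941 = 209.059 → 209
B: 255 - (255-24)×(255-220)/255 = 255 - 8085/255 ≈ 255 - 31.706 = 223.294 → 223
= RGB(170, 209, 223)


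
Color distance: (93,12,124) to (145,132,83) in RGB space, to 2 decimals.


d = √[(R₁-R₂)² + (G₁-G₂)² + (B₁-B₂)²]
d = √[(93-145)² + (12-132)² + (124-83)²]
d = √[2704 + 14400 + 1681]
d = √18785
d ≈ 137.06


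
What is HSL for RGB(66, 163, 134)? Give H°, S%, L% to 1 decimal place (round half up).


Normalize: R'=66/255≈0.2588, G'=163/255≈0.6392, B'=134/255≈0.5255
Max=163/255, Min=66/255, Δ=Max-Min=97/255
L = (Max+Min)/2 = (163+66)/510 = 229/510 = 0.44901… → L = 44.9%
L ≤ 0.5 → S = Δ/(Max+Min) = 97/(163+66) = 97/229 = 0.42358… → S = 42.4%
(the 1/255 factors cancel in S and H, so raw channel differences can be used)
Max is G' → H = 60 × ((B-R)/Δ + 2) = 60 × ((134-66)/97 + 2)
  68/97 + 2 = 0.7010… + 2 = 2.7010…
  H = 60 × 2.7010… = 162.061…° → H = 162.1°
= HSL(162.1°, 42.4%, 44.9%)


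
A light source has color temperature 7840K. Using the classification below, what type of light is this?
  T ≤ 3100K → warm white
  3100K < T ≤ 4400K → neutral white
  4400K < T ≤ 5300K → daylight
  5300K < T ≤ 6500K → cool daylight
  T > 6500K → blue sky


Temperature: 7840K
7840K > 6500K → blue sky
Classification: blue sky


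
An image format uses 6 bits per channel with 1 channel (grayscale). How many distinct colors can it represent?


Total bits = 6 bits/channel × 1 channels = 6 bits
Distinct colors = 2^6
= 64 colors


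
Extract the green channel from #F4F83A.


Color: #F4F83A
R = F4 = 244
G = F8 = 248
B = 3A = 58
Green = 248


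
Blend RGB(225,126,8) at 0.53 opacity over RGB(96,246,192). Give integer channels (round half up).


C = α×F + (1-α)×B, with 1-α = 0.47
R: 0.53×225 + 0.47×96 = 119.25 + 45.12 = 164.37 → 164
G: 0.53×126 + 0.47×246 = 66.78 + 115.62 = 182.40 → 182
B: 0.53×8 + 0.47×192 = 4.24 + 90.24 = 94.48 → 94
= RGB(164, 182, 94)


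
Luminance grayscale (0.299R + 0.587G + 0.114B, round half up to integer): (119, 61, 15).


Gray = 0.299×R + 0.587×G + 0.114×B
Gray = 0.299×119 + 0.587×61 + 0.114×15
Gray = 35.581 + 35.807 + 1.710
Gray = 73.098 → round half up → 73
Gray = 73


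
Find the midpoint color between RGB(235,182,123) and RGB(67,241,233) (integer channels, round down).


Midpoint: each channel = ⌊(C₁+C₂)/2⌋
R: ⌊(235+67)/2⌋ = 151
G: ⌊(182+241)/2⌋ = 211
B: ⌊(123+233)/2⌋ = 178
= RGB(151, 211, 178)


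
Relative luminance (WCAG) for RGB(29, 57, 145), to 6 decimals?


Linearize each channel (sRGB transfer function): c = v/255; c_lin = c/12.92 if c ≤ 0.04045, else ((c+0.055)/1.055)^2.4
  R: 29/255 ≈ 0.113725 > 0.04045 → ((0.113725+0.055)/1.055)^2.4 ≈ 0.012286
  G: 57/255 ≈ 0.223529 > 0.04045 → ((0.223529+0.055)/1.055)^2.4 ≈ 0.040915
  B: 145/255 ≈ 0.568627 > 0.04045 → ((0.568627+0.055)/1.055)^2.4 ≈ 0.283149
R_lin = 0.012286, G_lin = 0.040915, B_lin = 0.283149
L = 0.2126×R + 0.7152×G + 0.0722×B
L = 0.2126×0.012286 + 0.7152×0.040915 + 0.0722×0.283149
L ≈ 0.052318


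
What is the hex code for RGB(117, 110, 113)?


R = 117 → 75 (hex)
G = 110 → 6E (hex)
B = 113 → 71 (hex)
Hex = #756E71


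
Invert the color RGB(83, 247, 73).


Invert: (255-R, 255-G, 255-B)
R: 255-83 = 172
G: 255-247 = 8
B: 255-73 = 182
= RGB(172, 8, 182)


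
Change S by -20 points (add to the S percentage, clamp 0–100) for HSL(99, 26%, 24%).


Original S = 26%
Adjustment = -20 percentage points
New S = 26 + (-20) = 6
Clamp to [0, 100] → 6
= HSL(99°, 6%, 24%)


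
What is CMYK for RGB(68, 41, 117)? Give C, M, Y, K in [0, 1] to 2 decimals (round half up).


R'=68/255≈0.2667, G'=41/255≈0.1608, B'=117/255≈0.4588
K = 1 - max(R',G',B') = 1 - 117/255 = 138/255 = 0.54117… → 0.54
(1-R'-K)/(1-K) simplifies to (max-R)/max with max = 117:
C = (117-68)/117 = 49/117 = 0.41880… → 0.42
M = (117-41)/117 = 76/117 = 0.64957… → 0.65
Y = (117-117)/117 = 0/117 = 0 → 0.00
= CMYK(0.42, 0.65, 0.00, 0.54)


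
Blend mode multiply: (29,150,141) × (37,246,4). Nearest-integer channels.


Multiply: C = A×B/255, rounded to nearest integer
R: 29×37/255 = 1073/255 ≈ 4.208 → 4
G: 150×246/255 = 36900/255 ≈ 144.706 → 145
B: 141×4/255 = 564/255 ≈ 2.212 → 2
= RGB(4, 145, 2)


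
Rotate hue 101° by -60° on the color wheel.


New hue = (H + rotation) mod 360
New hue = (101 -60) mod 360
= 41 mod 360
= 41°


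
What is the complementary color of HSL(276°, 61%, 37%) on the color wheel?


Complement = opposite side of color wheel = hue + 180°
H' = (276 + 180) mod 360 = 96°
S and L unchanged.
= HSL(96°, 61%, 37%)


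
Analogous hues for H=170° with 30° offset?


Base hue: 170°
Left analog: (170 - 30) mod 360 = 140°
Right analog: (170 + 30) mod 360 = 200°
Analogous hues = 140° and 200°


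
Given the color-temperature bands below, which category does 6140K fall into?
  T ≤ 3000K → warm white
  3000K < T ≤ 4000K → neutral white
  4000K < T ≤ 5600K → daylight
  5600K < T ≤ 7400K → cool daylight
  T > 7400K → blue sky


Temperature: 6140K
5600K < 6140K ≤ 7400K → cool daylight
Classification: cool daylight


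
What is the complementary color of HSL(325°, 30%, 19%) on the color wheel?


Complement = opposite side of color wheel = hue + 180°
H' = (325 + 180) mod 360 = 145°
S and L unchanged.
= HSL(145°, 30%, 19%)


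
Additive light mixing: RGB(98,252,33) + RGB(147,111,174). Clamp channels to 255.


Additive: each channel = min(255, C₁+C₂)
R: 98+147 = 245 → 245
G: 252+111 = 363 → 255
B: 33+174 = 207 → 207
= RGB(245, 255, 207)


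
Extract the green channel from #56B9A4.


Color: #56B9A4
R = 56 = 86
G = B9 = 185
B = A4 = 164
Green = 185


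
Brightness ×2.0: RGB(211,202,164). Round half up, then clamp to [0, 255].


Multiply each channel by 2.0, round half up, clamp to [0, 255]
R: 211×2.0 = 422 → clamp → 255
G: 202×2.0 = 404 → clamp → 255
B: 164×2.0 = 328 → clamp → 255
= RGB(255, 255, 255)


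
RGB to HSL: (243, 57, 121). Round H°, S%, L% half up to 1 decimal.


Normalize: R'=243/255≈0.9529, G'=57/255≈0.2235, B'=121/255≈0.4745
Max=243/255, Min=57/255, Δ=Max-Min=186/255
L = (Max+Min)/2 = (243+57)/510 = 300/510 = 0.58823… → L = 58.8%
L > 0.5 → S = Δ/(2-Max-Min) = 186/(510-243-57) = 186/210 = 0.88571… → S = 88.6%
(the 1/255 factors cancel in S and H, so raw channel differences can be used)
Max is R' → H = 60 × (((G-B)/Δ) mod 6) = 60 × (((57-121)/186) mod 6)
  (-64)/186 = -0.3440…; negative, so add 6 → 5.6559…
  H = 60 × 5.6559… = 339.354…° → H = 339.4°
= HSL(339.4°, 88.6%, 58.8%)


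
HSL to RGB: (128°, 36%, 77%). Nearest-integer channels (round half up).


H=128°, S=0.36, L=0.77
C = (1-|2L-1|)×S = (1-|0.54|)×0.36 = 0.1656
H' = H/60 = 128/60 ≈ 2.1333; X = C×(1-|H' mod 2 - 1|) = 0.02208
m = L - C/2 = 0.77 - 0.0828 = 0.6872
Sector ⌊H'⌋ = 2 → (R',G',B') = (0.0, 0.1656, 0.02208)
RGB = ((R'+m)×255, (G'+m)×255, (B'+m)×255) = (175.236, 217.464, 180.8664)
Round half up → RGB(175, 217, 181)


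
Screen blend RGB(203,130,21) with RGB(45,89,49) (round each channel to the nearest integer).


Screen: C = 255 - (255-A)×(255-B)/255, rounded to nearest integer
R: 255 - (255-203)×(255-45)/255 = 255 - 10920/255 ≈ 255 - 42.824 = 212.176 → 212
G: 255 - (255-130)×(255-89)/255 = 255 - 20750/255 ≈ 255 - 81.373 = 173.627 → 174
B: 255 - (255-21)×(255-49)/255 = 255 - 48204/255 ≈ 255 - 189.035 = 65.965 → 66
= RGB(212, 174, 66)


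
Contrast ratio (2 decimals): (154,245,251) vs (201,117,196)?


Linearize each sRGB channel c=v/255: c/12.92 if c ≤ 0.04045 else ((c+0.055)/1.055)^2.4
L = 0.2126×R_lin + 0.7152×G_lin + 0.0722×B_lin
Color 1 (154,245,251):
  R=154: 154/255≈0.6039 > 0.04045 → ((0.6039+0.055)/1.055)^2.4 ≈ 0.32314
  G=245: 245/255≈0.9608 > 0.04045 → ((0.9608+0.055)/1.055)^2.4 ≈ 0.91310
  B=251: 251/255≈0.9843 > 0.04045 → ((0.9843+0.055)/1.055)^2.4 ≈ 0.96469
  L1 = 0.2126×0.32314 + 0.7152×0.91310 + 0.0722×0.96469 ≈ 0.79140
Color 2 (201,117,196):
  R=201: 201/255≈0.7882 > 0.04045 → ((0.7882+0.055)/1.055)^2.4 ≈ 0.58408
  G=117: 117/255≈0.4588 > 0.04045 → ((0.4588+0.055)/1.055)^2.4 ≈ 0.17789
  B=196: 196/255≈0.7686 > 0.04045 → ((0.7686+0.055)/1.055)^2.4 ≈ 0.55201
  L2 = 0.2126×0.58408 + 0.7152×0.17789 + 0.0722×0.55201 ≈ 0.29126
Lighter = 0.79140, Darker = 0.29126
Ratio = (L_lighter + 0.05) / (L_darker + 0.05)
Ratio = (0.79140 + 0.05) / (0.29126 + 0.05) = 0.84140 / 0.34126 ≈ 2.4656
Ratio ≈ 2.47:1


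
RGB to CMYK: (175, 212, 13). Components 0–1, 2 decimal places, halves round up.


R'=175/255≈0.6863, G'=212/255≈0.8314, B'=13/255≈0.0510
K = 1 - max(R',G',B') = 1 - 212/255 = 43/255 = 0.16862… → 0.17
(1-R'-K)/(1-K) simplifies to (max-R)/max with max = 212:
C = (212-175)/212 = 37/212 = 0.17452… → 0.17
M = (212-212)/212 = 0/212 = 0 → 0.00
Y = (212-13)/212 = 199/212 = 0.93867… → 0.94
= CMYK(0.17, 0.00, 0.94, 0.17)


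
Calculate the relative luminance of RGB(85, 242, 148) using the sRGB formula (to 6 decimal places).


Linearize each channel (sRGB transfer function): c = v/255; c_lin = c/12.92 if c ≤ 0.04045, else ((c+0.055)/1.055)^2.4
  R: 85/255 ≈ 0.333333 > 0.04045 → ((0.333333+0.055)/1.055)^2.4 ≈ 0.090842
  G: 242/255 ≈ 0.949020 > 0.04045 → ((0.949020+0.055)/1.055)^2.4 ≈ 0.887923
  B: 148/255 ≈ 0.580392 > 0.04045 → ((0.580392+0.055)/1.055)^2.4 ≈ 0.296138
R_lin = 0.090842, G_lin = 0.887923, B_lin = 0.296138
L = 0.2126×R + 0.7152×G + 0.0722×B
L = 0.2126×0.090842 + 0.7152×0.887923 + 0.0722×0.296138
L ≈ 0.675737


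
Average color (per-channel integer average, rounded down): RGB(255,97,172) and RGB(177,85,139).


Midpoint: each channel = ⌊(C₁+C₂)/2⌋
R: ⌊(255+177)/2⌋ = 216
G: ⌊(97+85)/2⌋ = 91
B: ⌊(172+139)/2⌋ = 155
= RGB(216, 91, 155)


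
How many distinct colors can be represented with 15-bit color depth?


Colors = 2^bits = 2^15
= 32,768 colors


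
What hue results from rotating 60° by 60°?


New hue = (H + rotation) mod 360
New hue = (60 + 60) mod 360
= 120 mod 360
= 120°


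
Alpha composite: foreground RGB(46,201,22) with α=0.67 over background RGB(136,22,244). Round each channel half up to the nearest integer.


C = α×F + (1-α)×B, with 1-α = 0.33
R: 0.67×46 + 0.33×136 = 30.82 + 44.88 = 75.70 → 76
G: 0.67×201 + 0.33×22 = 134.67 + 7.26 = 141.93 → 142
B: 0.67×22 + 0.33×244 = 14.74 + 80.52 = 95.26 → 95
= RGB(76, 142, 95)


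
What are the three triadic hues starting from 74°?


Triadic: equally spaced at 120° intervals
H1 = 74°
H2 = (74 + 120) mod 360 = 194°
H3 = (74 + 240) mod 360 = 314°
Triadic = 74°, 194°, 314°


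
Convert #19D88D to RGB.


19 → 25 (R)
D8 → 216 (G)
8D → 141 (B)
= RGB(25, 216, 141)


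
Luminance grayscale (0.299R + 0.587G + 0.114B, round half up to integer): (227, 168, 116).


Gray = 0.299×R + 0.587×G + 0.114×B
Gray = 0.299×227 + 0.587×168 + 0.114×116
Gray = 67.873 + 98.616 + 13.224
Gray = 179.713 → round half up → 180
Gray = 180


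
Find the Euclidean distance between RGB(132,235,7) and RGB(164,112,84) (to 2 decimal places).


d = √[(R₁-R₂)² + (G₁-G₂)² + (B₁-B₂)²]
d = √[(132-164)² + (235-112)² + (7-84)²]
d = √[1024 + 15129 + 5929]
d = √22082
d ≈ 148.60


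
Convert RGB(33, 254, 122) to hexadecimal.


R = 33 → 21 (hex)
G = 254 → FE (hex)
B = 122 → 7A (hex)
Hex = #21FE7A


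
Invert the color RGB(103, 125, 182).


Invert: (255-R, 255-G, 255-B)
R: 255-103 = 152
G: 255-125 = 130
B: 255-182 = 73
= RGB(152, 130, 73)


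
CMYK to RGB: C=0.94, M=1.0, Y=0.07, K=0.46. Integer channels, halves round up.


R = 255 × (1-C) × (1-K) = 255 × 0.06 × 0.54 = 8.262 → 8
G = 255 × (1-M) × (1-K) = 255 × 0.00 × 0.54 = 0
B = 255 × (1-Y) × (1-K) = 255 × 0.93 × 0.54 = 128.061 → 128
= RGB(8, 0, 128)


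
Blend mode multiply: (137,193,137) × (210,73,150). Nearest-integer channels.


Multiply: C = A×B/255, rounded to nearest integer
R: 137×210/255 = 28770/255 ≈ 112.824 → 113
G: 193×73/255 = 14089/255 ≈ 55.251 → 55
B: 137×150/255 = 20550/255 ≈ 80.588 → 81
= RGB(113, 55, 81)


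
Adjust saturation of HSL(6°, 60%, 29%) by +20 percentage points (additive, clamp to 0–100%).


Original S = 60%
Adjustment = +20 percentage points
New S = 60 + (20) = 80
Clamp to [0, 100] → 80
= HSL(6°, 80%, 29%)


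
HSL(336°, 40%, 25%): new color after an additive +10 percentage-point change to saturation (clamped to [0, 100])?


Original S = 40%
Adjustment = +10 percentage points
New S = 40 + (10) = 50
Clamp to [0, 100] → 50
= HSL(336°, 50%, 25%)


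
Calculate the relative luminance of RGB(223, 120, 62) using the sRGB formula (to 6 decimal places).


Linearize each channel (sRGB transfer function): c = v/255; c_lin = c/12.92 if c ≤ 0.04045, else ((c+0.055)/1.055)^2.4
  R: 223/255 ≈ 0.874510 > 0.04045 → ((0.874510+0.055)/1.055)^2.4 ≈ 0.737910
  G: 120/255 ≈ 0.470588 > 0.04045 → ((0.470588+0.055)/1.055)^2.4 ≈ 0.187821
  B: 62/255 ≈ 0.243137 > 0.04045 → ((0.243137+0.055)/1.055)^2.4 ≈ 0.048172
R_lin = 0.737910, G_lin = 0.187821, B_lin = 0.048172
L = 0.2126×R + 0.7152×G + 0.0722×B
L = 0.2126×0.737910 + 0.7152×0.187821 + 0.0722×0.048172
L ≈ 0.294687


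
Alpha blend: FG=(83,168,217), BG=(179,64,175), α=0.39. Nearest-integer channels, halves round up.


C = α×F + (1-α)×B, with 1-α = 0.61
R: 0.39×83 + 0.61×179 = 32.37 + 109.19 = 141.56 → 142
G: 0.39×168 + 0.61×64 = 65.52 + 39.04 = 104.56 → 105
B: 0.39×217 + 0.61×175 = 84.63 + 106.75 = 191.38 → 191
= RGB(142, 105, 191)


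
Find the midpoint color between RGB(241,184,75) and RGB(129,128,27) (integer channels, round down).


Midpoint: each channel = ⌊(C₁+C₂)/2⌋
R: ⌊(241+129)/2⌋ = 185
G: ⌊(184+128)/2⌋ = 156
B: ⌊(75+27)/2⌋ = 51
= RGB(185, 156, 51)


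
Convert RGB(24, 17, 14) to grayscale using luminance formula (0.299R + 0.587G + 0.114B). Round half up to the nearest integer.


Gray = 0.299×R + 0.587×G + 0.114×B
Gray = 0.299×24 + 0.587×17 + 0.114×14
Gray = 7.176 + 9.979 + 1.596
Gray = 18.751 → round half up → 19
Gray = 19


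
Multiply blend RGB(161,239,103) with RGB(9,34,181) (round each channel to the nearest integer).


Multiply: C = A×B/255, rounded to nearest integer
R: 161×9/255 = 1449/255 ≈ 5.682 → 6
G: 239×34/255 = 8126/255 ≈ 31.867 → 32
B: 103×181/255 = 18643/255 ≈ 73.110 → 73
= RGB(6, 32, 73)


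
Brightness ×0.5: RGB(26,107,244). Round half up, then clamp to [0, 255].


Multiply each channel by 0.5, round half up, clamp to [0, 255]
R: 26×0.5 = 13
G: 107×0.5 = 53.5 → round → 54
B: 244×0.5 = 122
= RGB(13, 54, 122)


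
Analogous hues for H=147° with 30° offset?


Base hue: 147°
Left analog: (147 - 30) mod 360 = 117°
Right analog: (147 + 30) mod 360 = 177°
Analogous hues = 117° and 177°


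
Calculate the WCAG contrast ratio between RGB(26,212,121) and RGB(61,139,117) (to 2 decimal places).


Linearize each sRGB channel c=v/255: c/12.92 if c ≤ 0.04045 else ((c+0.055)/1.055)^2.4
L = 0.2126×R_lin + 0.7152×G_lin + 0.0722×B_lin
Color 1 (26,212,121):
  R=26: 26/255≈0.1020 > 0.04045 → ((0.1020+0.055)/1.055)^2.4 ≈ 0.01033
  G=212: 212/255≈0.8314 > 0.04045 → ((0.8314+0.055)/1.055)^2.4 ≈ 0.65837
  B=121: 121/255≈0.4745 > 0.04045 → ((0.4745+0.055)/1.055)^2.4 ≈ 0.19120
  L1 = 0.2126×0.01033 + 0.7152×0.65837 + 0.0722×0.19120 ≈ 0.48687
Color 2 (61,139,117):
  R=61: 61/255≈0.2392 > 0.04045 → ((0.2392+0.055)/1.055)^2.4 ≈ 0.04667
  G=139: 139/255≈0.5451 > 0.04045 → ((0.5451+0.055)/1.055)^2.4 ≈ 0.25818
  B=117: 117/255≈0.4588 > 0.04045 → ((0.4588+0.055)/1.055)^2.4 ≈ 0.17789
  L2 = 0.2126×0.04667 + 0.7152×0.25818 + 0.0722×0.17789 ≈ 0.20742
Lighter = 0.48687, Darker = 0.20742
Ratio = (L_lighter + 0.05) / (L_darker + 0.05)
Ratio = (0.48687 + 0.05) / (0.20742 + 0.05) = 0.53687 / 0.25742 ≈ 2.0856
Ratio ≈ 2.09:1


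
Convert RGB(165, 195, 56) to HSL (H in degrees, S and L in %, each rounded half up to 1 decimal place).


Normalize: R'=165/255≈0.6471, G'=195/255≈0.7647, B'=56/255≈0.2196
Max=195/255, Min=56/255, Δ=Max-Min=139/255
L = (Max+Min)/2 = (195+56)/510 = 251/510 = 0.49215… → L = 49.2%
L ≤ 0.5 → S = Δ/(Max+Min) = 139/(195+56) = 139/251 = 0.55378… → S = 55.4%
(the 1/255 factors cancel in S and H, so raw channel differences can be used)
Max is G' → H = 60 × ((B-R)/Δ + 2) = 60 × ((56-165)/139 + 2)
  -109/139 + 2 = -0.7841… + 2 = 1.2158…
  H = 60 × 1.2158… = 72.949…° → H = 72.9°
= HSL(72.9°, 55.4%, 49.2%)


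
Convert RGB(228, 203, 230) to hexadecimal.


R = 228 → E4 (hex)
G = 203 → CB (hex)
B = 230 → E6 (hex)
Hex = #E4CBE6


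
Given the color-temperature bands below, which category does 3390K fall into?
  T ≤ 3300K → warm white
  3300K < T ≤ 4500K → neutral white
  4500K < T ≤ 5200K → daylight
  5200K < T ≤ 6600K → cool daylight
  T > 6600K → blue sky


Temperature: 3390K
3300K < 3390K ≤ 4500K → neutral white
Classification: neutral white


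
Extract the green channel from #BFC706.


Color: #BFC706
R = BF = 191
G = C7 = 199
B = 06 = 6
Green = 199


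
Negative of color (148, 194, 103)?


Invert: (255-R, 255-G, 255-B)
R: 255-148 = 107
G: 255-194 = 61
B: 255-103 = 152
= RGB(107, 61, 152)


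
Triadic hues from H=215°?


Triadic: equally spaced at 120° intervals
H1 = 215°
H2 = (215 + 120) mod 360 = 335°
H3 = (215 + 240) mod 360 = 95°
Triadic = 215°, 335°, 95°


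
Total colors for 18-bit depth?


Colors = 2^bits = 2^18
= 262,144 colors


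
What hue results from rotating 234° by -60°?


New hue = (H + rotation) mod 360
New hue = (234 -60) mod 360
= 174 mod 360
= 174°


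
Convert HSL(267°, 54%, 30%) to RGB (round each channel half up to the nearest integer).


H=267°, S=0.54, L=0.30
C = (1-|2L-1|)×S = (1-|-0.40|)×0.54 = 0.324
H' = H/60 = 267/60 ≈ 4.4500; X = C×(1-|H' mod 2 - 1|) = 0.1458
m = L - C/2 = 0.30 - 0.162 = 0.138
Sector ⌊H'⌋ = 4 → (R',G',B') = (0.1458, 0.0, 0.324)
RGB = ((R'+m)×255, (G'+m)×255, (B'+m)×255) = (72.369, 35.19, 117.81)
Round half up → RGB(72, 35, 118)


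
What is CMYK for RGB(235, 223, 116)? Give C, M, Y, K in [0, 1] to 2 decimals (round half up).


R'=235/255≈0.9216, G'=223/255≈0.8745, B'=116/255≈0.4549
K = 1 - max(R',G',B') = 1 - 235/255 = 20/255 = 0.07843… → 0.08
(1-R'-K)/(1-K) simplifies to (max-R)/max with max = 235:
C = (235-235)/235 = 0/235 = 0 → 0.00
M = (235-223)/235 = 12/235 = 0.05106… → 0.05
Y = (235-116)/235 = 119/235 = 0.50638… → 0.51
= CMYK(0.00, 0.05, 0.51, 0.08)


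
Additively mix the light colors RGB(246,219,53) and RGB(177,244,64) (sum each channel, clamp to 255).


Additive: each channel = min(255, C₁+C₂)
R: 246+177 = 423 → 255
G: 219+244 = 463 → 255
B: 53+64 = 117 → 117
= RGB(255, 255, 117)


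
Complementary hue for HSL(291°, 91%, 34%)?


Complement = opposite side of color wheel = hue + 180°
H' = (291 + 180) mod 360 = 111°
S and L unchanged.
= HSL(111°, 91%, 34%)


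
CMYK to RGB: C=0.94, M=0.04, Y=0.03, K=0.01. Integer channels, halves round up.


R = 255 × (1-C) × (1-K) = 255 × 0.06 × 0.99 = 15.147 → 15
G = 255 × (1-M) × (1-K) = 255 × 0.96 × 0.99 = 242.352 → 242
B = 255 × (1-Y) × (1-K) = 255 × 0.97 × 0.99 = 244.8765 → 245
= RGB(15, 242, 245)


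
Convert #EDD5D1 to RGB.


ED → 237 (R)
D5 → 213 (G)
D1 → 209 (B)
= RGB(237, 213, 209)


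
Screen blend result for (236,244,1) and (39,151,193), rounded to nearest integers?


Screen: C = 255 - (255-A)×(255-B)/255, rounded to nearest integer
R: 255 - (255-236)×(255-39)/255 = 255 - 4104/255 ≈ 255 - 16.094 = 238.906 → 239
G: 255 - (255-244)×(255-151)/255 = 255 - 1144/255 ≈ 255 - 4.486 = 250.514 → 251
B: 255 - (255-1)×(255-193)/255 = 255 - 15748/255 ≈ 255 - 61.757 = 193.243 → 193
= RGB(239, 251, 193)


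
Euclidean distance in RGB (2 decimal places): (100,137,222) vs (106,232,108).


d = √[(R₁-R₂)² + (G₁-G₂)² + (B₁-B₂)²]
d = √[(100-106)² + (137-232)² + (222-108)²]
d = √[36 + 9025 + 12996]
d = √22057
d ≈ 148.52


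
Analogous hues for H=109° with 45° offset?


Base hue: 109°
Left analog: (109 - 45) mod 360 = 64°
Right analog: (109 + 45) mod 360 = 154°
Analogous hues = 64° and 154°


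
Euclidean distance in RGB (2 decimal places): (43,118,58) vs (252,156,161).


d = √[(R₁-R₂)² + (G₁-G₂)² + (B₁-B₂)²]
d = √[(43-252)² + (118-156)² + (58-161)²]
d = √[43681 + 1444 + 10609]
d = √55734
d ≈ 236.08


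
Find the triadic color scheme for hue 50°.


Triadic: equally spaced at 120° intervals
H1 = 50°
H2 = (50 + 120) mod 360 = 170°
H3 = (50 + 240) mod 360 = 290°
Triadic = 50°, 170°, 290°


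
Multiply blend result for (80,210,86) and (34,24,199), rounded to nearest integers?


Multiply: C = A×B/255, rounded to nearest integer
R: 80×34/255 = 2720/255 ≈ 10.667 → 11
G: 210×24/255 = 5040/255 ≈ 19.765 → 20
B: 86×199/255 = 17114/255 ≈ 67.114 → 67
= RGB(11, 20, 67)


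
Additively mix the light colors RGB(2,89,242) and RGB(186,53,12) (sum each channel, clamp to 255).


Additive: each channel = min(255, C₁+C₂)
R: 2+186 = 188 → 188
G: 89+53 = 142 → 142
B: 242+12 = 254 → 254
= RGB(188, 142, 254)


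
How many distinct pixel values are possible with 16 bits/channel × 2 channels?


Total bits = 16 bits/channel × 2 channels = 32 bits
Distinct pixel values = 2^32
= 4,294,967,296 pixel values


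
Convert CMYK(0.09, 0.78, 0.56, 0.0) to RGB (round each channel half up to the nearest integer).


R = 255 × (1-C) × (1-K) = 255 × 0.91 × 1.00 = 232.05 → 232
G = 255 × (1-M) × (1-K) = 255 × 0.22 × 1.00 = 56.1 → 56
B = 255 × (1-Y) × (1-K) = 255 × 0.44 × 1.00 = 112.2 → 112
= RGB(232, 56, 112)


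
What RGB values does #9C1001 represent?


9C → 156 (R)
10 → 16 (G)
01 → 1 (B)
= RGB(156, 16, 1)


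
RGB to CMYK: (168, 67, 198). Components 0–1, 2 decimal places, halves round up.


R'=168/255≈0.6588, G'=67/255≈0.2627, B'=198/255≈0.7765
K = 1 - max(R',G',B') = 1 - 198/255 = 57/255 = 0.22352… → 0.22
(1-R'-K)/(1-K) simplifies to (max-R)/max with max = 198:
C = (198-168)/198 = 30/198 = 0.15151… → 0.15
M = (198-67)/198 = 131/198 = 0.66161… → 0.66
Y = (198-198)/198 = 0/198 = 0 → 0.00
= CMYK(0.15, 0.66, 0.00, 0.22)


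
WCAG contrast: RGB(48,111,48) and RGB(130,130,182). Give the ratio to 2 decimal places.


Linearize each sRGB channel c=v/255: c/12.92 if c ≤ 0.04045 else ((c+0.055)/1.055)^2.4
L = 0.2126×R_lin + 0.7152×G_lin + 0.0722×B_lin
Color 1 (48,111,48):
  R=48: 48/255≈0.1882 > 0.04045 → ((0.1882+0.055)/1.055)^2.4 ≈ 0.02956
  G=111: 111/255≈0.4353 > 0.04045 → ((0.4353+0.055)/1.055)^2.4 ≈ 0.15896
  B=48: 48/255≈0.1882 > 0.04045 → ((0.1882+0.055)/1.055)^2.4 ≈ 0.02956
  L1 = 0.2126×0.02956 + 0.7152×0.15896 + 0.0722×0.02956 ≈ 0.12211
Color 2 (130,130,182):
  R=130: 130/255≈0.5098 > 0.04045 → ((0.5098+0.055)/1.055)^2.4 ≈ 0.22323
  G=130: 130/255≈0.5098 > 0.04045 → ((0.5098+0.055)/1.055)^2.4 ≈ 0.22323
  B=182: 182/255≈0.7137 > 0.04045 → ((0.7137+0.055)/1.055)^2.4 ≈ 0.46778
  L2 = 0.2126×0.22323 + 0.7152×0.22323 + 0.0722×0.46778 ≈ 0.24088
Lighter = 0.24088, Darker = 0.12211
Ratio = (L_lighter + 0.05) / (L_darker + 0.05)
Ratio = (0.24088 + 0.05) / (0.12211 + 0.05) = 0.29088 / 0.17211 ≈ 1.6901
Ratio ≈ 1.69:1


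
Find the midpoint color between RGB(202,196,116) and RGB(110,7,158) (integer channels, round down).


Midpoint: each channel = ⌊(C₁+C₂)/2⌋
R: ⌊(202+110)/2⌋ = 156
G: ⌊(196+7)/2⌋ = 101
B: ⌊(116+158)/2⌋ = 137
= RGB(156, 101, 137)


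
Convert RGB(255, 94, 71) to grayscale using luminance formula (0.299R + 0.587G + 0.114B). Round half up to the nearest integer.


Gray = 0.299×R + 0.587×G + 0.114×B
Gray = 0.299×255 + 0.587×94 + 0.114×71
Gray = 76.245 + 55.178 + 8.094
Gray = 139.517 → round half up → 140
Gray = 140


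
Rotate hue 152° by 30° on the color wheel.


New hue = (H + rotation) mod 360
New hue = (152 + 30) mod 360
= 182 mod 360
= 182°


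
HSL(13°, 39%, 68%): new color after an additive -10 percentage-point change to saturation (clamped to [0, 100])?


Original S = 39%
Adjustment = -10 percentage points
New S = 39 + (-10) = 29
Clamp to [0, 100] → 29
= HSL(13°, 29%, 68%)


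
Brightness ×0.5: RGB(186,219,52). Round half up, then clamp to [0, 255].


Multiply each channel by 0.5, round half up, clamp to [0, 255]
R: 186×0.5 = 93
G: 219×0.5 = 109.5 → round → 110
B: 52×0.5 = 26
= RGB(93, 110, 26)


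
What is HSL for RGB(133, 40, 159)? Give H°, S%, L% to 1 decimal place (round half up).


Normalize: R'=133/255≈0.5216, G'=40/255≈0.1569, B'=159/255≈0.6235
Max=159/255, Min=40/255, Δ=Max-Min=119/255
L = (Max+Min)/2 = (159+40)/510 = 199/510 = 0.39019… → L = 39.0%
L ≤ 0.5 → S = Δ/(Max+Min) = 119/(159+40) = 119/199 = 0.59798… → S = 59.8%
(the 1/255 factors cancel in S and H, so raw channel differences can be used)
Max is B' → H = 60 × ((R-G)/Δ + 4) = 60 × ((133-40)/119 + 4)
  93/119 + 4 = 0.7815… + 4 = 4.7815…
  H = 60 × 4.7815… = 286.890…° → H = 286.9°
= HSL(286.9°, 59.8%, 39.0%)


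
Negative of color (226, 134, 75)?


Invert: (255-R, 255-G, 255-B)
R: 255-226 = 29
G: 255-134 = 121
B: 255-75 = 180
= RGB(29, 121, 180)


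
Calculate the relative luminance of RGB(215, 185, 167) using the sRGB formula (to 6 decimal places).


Linearize each channel (sRGB transfer function): c = v/255; c_lin = c/12.92 if c ≤ 0.04045, else ((c+0.055)/1.055)^2.4
  R: 215/255 ≈ 0.843137 > 0.04045 → ((0.843137+0.055)/1.055)^2.4 ≈ 0.679542
  G: 185/255 ≈ 0.725490 > 0.04045 → ((0.725490+0.055)/1.055)^2.4 ≈ 0.485150
  B: 167/255 ≈ 0.654902 > 0.04045 → ((0.654902+0.055)/1.055)^2.4 ≈ 0.386429
R_lin = 0.679542, G_lin = 0.485150, B_lin = 0.386429
L = 0.2126×R + 0.7152×G + 0.0722×B
L = 0.2126×0.679542 + 0.7152×0.485150 + 0.0722×0.386429
L ≈ 0.519350


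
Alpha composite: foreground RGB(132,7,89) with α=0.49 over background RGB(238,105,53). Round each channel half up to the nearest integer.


C = α×F + (1-α)×B, with 1-α = 0.51
R: 0.49×132 + 0.51×238 = 64.68 + 121.38 = 186.06 → 186
G: 0.49×7 + 0.51×105 = 3.43 + 53.55 = 56.98 → 57
B: 0.49×89 + 0.51×53 = 43.61 + 27.03 = 70.64 → 71
= RGB(186, 57, 71)


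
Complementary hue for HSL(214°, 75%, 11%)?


Complement = opposite side of color wheel = hue + 180°
H' = (214 + 180) mod 360 = 34°
S and L unchanged.
= HSL(34°, 75%, 11%)


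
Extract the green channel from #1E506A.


Color: #1E506A
R = 1E = 30
G = 50 = 80
B = 6A = 106
Green = 80


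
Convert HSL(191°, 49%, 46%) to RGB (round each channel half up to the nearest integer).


H=191°, S=0.49, L=0.46
C = (1-|2L-1|)×S = (1-|-0.08|)×0.49 = 0.4508
H' = H/60 = 191/60 ≈ 3.1833; X = C×(1-|H' mod 2 - 1|) ≈ 0.3682
m = L - C/2 = 0.46 - 0.2254 = 0.2346
Sector ⌊H'⌋ = 3 → (R',G',B') = (0.0, ≈0.3682, 0.4508)
RGB = ((R'+m)×255, (G'+m)×255, (B'+m)×255) = (59.823, 153.7021, 174.777)
Round half up → RGB(60, 154, 175)


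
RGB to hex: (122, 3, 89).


R = 122 → 7A (hex)
G = 3 → 03 (hex)
B = 89 → 59 (hex)
Hex = #7A0359


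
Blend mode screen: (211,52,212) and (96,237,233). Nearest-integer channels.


Screen: C = 255 - (255-A)×(255-B)/255, rounded to nearest integer
R: 255 - (255-211)×(255-96)/255 = 255 - 6996/255 ≈ 255 - 27.435 = 227.565 → 228
G: 255 - (255-52)×(255-237)/255 = 255 - 3654/255 ≈ 255 - 14.329 = 240.671 → 241
B: 255 - (255-212)×(255-233)/255 = 255 - 946/255 ≈ 255 - 3.710 = 251.290 → 251
= RGB(228, 241, 251)


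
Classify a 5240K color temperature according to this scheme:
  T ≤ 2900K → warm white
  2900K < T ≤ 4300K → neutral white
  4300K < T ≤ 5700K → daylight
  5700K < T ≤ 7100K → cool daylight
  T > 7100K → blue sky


Temperature: 5240K
4300K < 5240K ≤ 5700K → daylight
Classification: daylight


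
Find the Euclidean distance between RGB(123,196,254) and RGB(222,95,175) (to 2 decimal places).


d = √[(R₁-R₂)² + (G₁-G₂)² + (B₁-B₂)²]
d = √[(123-222)² + (196-95)² + (254-175)²]
d = √[9801 + 10201 + 6241]
d = √26243
d ≈ 162.00


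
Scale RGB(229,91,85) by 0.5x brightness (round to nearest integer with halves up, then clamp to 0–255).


Multiply each channel by 0.5, round half up, clamp to [0, 255]
R: 229×0.5 = 114.5 → round → 115
G: 91×0.5 = 45.5 → round → 46
B: 85×0.5 = 42.5 → round → 43
= RGB(115, 46, 43)


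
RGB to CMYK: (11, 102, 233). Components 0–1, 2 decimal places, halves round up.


R'=11/255≈0.0431, G'=102/255≈0.4000, B'=233/255≈0.9137
K = 1 - max(R',G',B') = 1 - 233/255 = 22/255 = 0.08627… → 0.09
(1-R'-K)/(1-K) simplifies to (max-R)/max with max = 233:
C = (233-11)/233 = 222/233 = 0.95278… → 0.95
M = (233-102)/233 = 131/233 = 0.56223… → 0.56
Y = (233-233)/233 = 0/233 = 0 → 0.00
= CMYK(0.95, 0.56, 0.00, 0.09)


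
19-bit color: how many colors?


Colors = 2^bits = 2^19
= 524,288 colors


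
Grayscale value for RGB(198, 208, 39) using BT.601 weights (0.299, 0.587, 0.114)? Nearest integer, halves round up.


Gray = 0.299×R + 0.587×G + 0.114×B
Gray = 0.299×198 + 0.587×208 + 0.114×39
Gray = 59.202 + 122.096 + 4.446
Gray = 185.744 → round half up → 186
Gray = 186


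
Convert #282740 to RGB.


28 → 40 (R)
27 → 39 (G)
40 → 64 (B)
= RGB(40, 39, 64)


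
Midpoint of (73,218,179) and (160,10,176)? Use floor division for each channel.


Midpoint: each channel = ⌊(C₁+C₂)/2⌋
R: ⌊(73+160)/2⌋ = 116
G: ⌊(218+10)/2⌋ = 114
B: ⌊(179+176)/2⌋ = 177
= RGB(116, 114, 177)


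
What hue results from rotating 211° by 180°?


New hue = (H + rotation) mod 360
New hue = (211 + 180) mod 360
= 391 mod 360
= 31°


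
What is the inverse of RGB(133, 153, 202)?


Invert: (255-R, 255-G, 255-B)
R: 255-133 = 122
G: 255-153 = 102
B: 255-202 = 53
= RGB(122, 102, 53)


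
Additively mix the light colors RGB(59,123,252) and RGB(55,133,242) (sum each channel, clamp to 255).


Additive: each channel = min(255, C₁+C₂)
R: 59+55 = 114 → 114
G: 123+133 = 256 → 255
B: 252+242 = 494 → 255
= RGB(114, 255, 255)


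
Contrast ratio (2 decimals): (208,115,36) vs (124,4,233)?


Linearize each sRGB channel c=v/255: c/12.92 if c ≤ 0.04045 else ((c+0.055)/1.055)^2.4
L = 0.2126×R_lin + 0.7152×G_lin + 0.0722×B_lin
Color 1 (208,115,36):
  R=208: 208/255≈0.8157 > 0.04045 → ((0.8157+0.055)/1.055)^2.4 ≈ 0.63076
  G=115: 115/255≈0.4510 > 0.04045 → ((0.4510+0.055)/1.055)^2.4 ≈ 0.17144
  B=36: 36/255≈0.1412 > 0.04045 → ((0.1412+0.055)/1.055)^2.4 ≈ 0.01764
  L1 = 0.2126×0.63076 + 0.7152×0.17144 + 0.0722×0.01764 ≈ 0.25799
Color 2 (124,4,233):
  R=124: 124/255≈0.4863 > 0.04045 → ((0.4863+0.055)/1.055)^2.4 ≈ 0.20156
  G=4: 4/255≈0.0157 ≤ 0.04045 → 0.0157/12.92 ≈ 0.00121
  B=233: 233/255≈0.9137 > 0.04045 → ((0.9137+0.055)/1.055)^2.4 ≈ 0.81485
  L2 = 0.2126×0.20156 + 0.7152×0.00121 + 0.0722×0.81485 ≈ 0.10255
Lighter = 0.25799, Darker = 0.10255
Ratio = (L_lighter + 0.05) / (L_darker + 0.05)
Ratio = (0.25799 + 0.05) / (0.10255 + 0.05) = 0.30799 / 0.15255 ≈ 2.0189
Ratio ≈ 2.02:1


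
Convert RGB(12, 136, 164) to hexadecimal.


R = 12 → 0C (hex)
G = 136 → 88 (hex)
B = 164 → A4 (hex)
Hex = #0C88A4


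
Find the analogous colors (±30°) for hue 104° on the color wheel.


Base hue: 104°
Left analog: (104 - 30) mod 360 = 74°
Right analog: (104 + 30) mod 360 = 134°
Analogous hues = 74° and 134°


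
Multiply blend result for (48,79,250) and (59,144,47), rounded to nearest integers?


Multiply: C = A×B/255, rounded to nearest integer
R: 48×59/255 = 2832/255 ≈ 11.106 → 11
G: 79×144/255 = 11376/255 ≈ 44.612 → 45
B: 250×47/255 = 11750/255 ≈ 46.078 → 46
= RGB(11, 45, 46)


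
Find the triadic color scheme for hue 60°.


Triadic: equally spaced at 120° intervals
H1 = 60°
H2 = (60 + 120) mod 360 = 180°
H3 = (60 + 240) mod 360 = 300°
Triadic = 60°, 180°, 300°


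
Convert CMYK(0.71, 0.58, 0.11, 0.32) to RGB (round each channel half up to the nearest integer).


R = 255 × (1-C) × (1-K) = 255 × 0.29 × 0.68 = 50.286 → 50
G = 255 × (1-M) × (1-K) = 255 × 0.42 × 0.68 = 72.828 → 73
B = 255 × (1-Y) × (1-K) = 255 × 0.89 × 0.68 = 154.326 → 154
= RGB(50, 73, 154)


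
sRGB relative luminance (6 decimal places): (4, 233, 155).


Linearize each channel (sRGB transfer function): c = v/255; c_lin = c/12.92 if c ≤ 0.04045, else ((c+0.055)/1.055)^2.4
  R: 4/255 ≈ 0.015686 ≤ 0.04045 → 0.015686/12.92 ≈ 0.001214
  G: 233/255 ≈ 0.913725 > 0.04045 → ((0.913725+0.055)/1.055)^2.4 ≈ 0.814847
  B: 155/255 ≈ 0.607843 > 0.04045 → ((0.607843+0.055)/1.055)^2.4 ≈ 0.327778
R_lin = 0.001214, G_lin = 0.814847, B_lin = 0.327778
L = 0.2126×R + 0.7152×G + 0.0722×B
L = 0.2126×0.001214 + 0.7152×0.814847 + 0.0722×0.327778
L ≈ 0.606702


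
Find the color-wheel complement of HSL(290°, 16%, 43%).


Complement = opposite side of color wheel = hue + 180°
H' = (290 + 180) mod 360 = 110°
S and L unchanged.
= HSL(110°, 16%, 43%)


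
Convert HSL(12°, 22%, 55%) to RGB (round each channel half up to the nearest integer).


H=12°, S=0.22, L=0.55
C = (1-|2L-1|)×S = (1-|0.10|)×0.22 = 0.198
H' = H/60 = 12/60 ≈ 0.2000; X = C×(1-|H' mod 2 - 1|) = 0.0396
m = L - C/2 = 0.55 - 0.099 = 0.451
Sector ⌊H'⌋ = 0 → (R',G',B') = (0.198, 0.0396, 0.0)
RGB = ((R'+m)×255, (G'+m)×255, (B'+m)×255) = (165.495, 125.103, 115.005)
Round half up → RGB(165, 125, 115)


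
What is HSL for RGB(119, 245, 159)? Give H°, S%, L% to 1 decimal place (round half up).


Normalize: R'=119/255≈0.4667, G'=245/255≈0.9608, B'=159/255≈0.6235
Max=245/255, Min=119/255, Δ=Max-Min=126/255
L = (Max+Min)/2 = (245+119)/510 = 364/510 = 0.71372… → L = 71.4%
L > 0.5 → S = Δ/(2-Max-Min) = 126/(510-245-119) = 126/146 = 0.86301… → S = 86.3%
(the 1/255 factors cancel in S and H, so raw channel differences can be used)
Max is G' → H = 60 × ((B-R)/Δ + 2) = 60 × ((159-119)/126 + 2)
  40/126 + 2 = 0.3174… + 2 = 2.3174…
  H = 60 × 2.3174… = 139.047…° → H = 139.0°
= HSL(139.0°, 86.3%, 71.4%)


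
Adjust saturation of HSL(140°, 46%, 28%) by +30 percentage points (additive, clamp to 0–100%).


Original S = 46%
Adjustment = +30 percentage points
New S = 46 + (30) = 76
Clamp to [0, 100] → 76
= HSL(140°, 76%, 28%)


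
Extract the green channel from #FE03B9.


Color: #FE03B9
R = FE = 254
G = 03 = 3
B = B9 = 185
Green = 3


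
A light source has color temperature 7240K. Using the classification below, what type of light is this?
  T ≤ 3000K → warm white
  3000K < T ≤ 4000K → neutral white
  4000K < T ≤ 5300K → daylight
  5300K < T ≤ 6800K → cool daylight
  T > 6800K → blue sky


Temperature: 7240K
7240K > 6800K → blue sky
Classification: blue sky


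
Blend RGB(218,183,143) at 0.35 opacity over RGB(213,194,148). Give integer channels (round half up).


C = α×F + (1-α)×B, with 1-α = 0.65
R: 0.35×218 + 0.65×213 = 76.30 + 138.45 = 214.75 → 215
G: 0.35×183 + 0.65×194 = 64.05 + 126.10 = 190.15 → 190
B: 0.35×143 + 0.65×148 = 50.05 + 96.20 = 146.25 → 146
= RGB(215, 190, 146)


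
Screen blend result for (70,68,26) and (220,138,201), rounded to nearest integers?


Screen: C = 255 - (255-A)×(255-B)/255, rounded to nearest integer
R: 255 - (255-70)×(255-220)/255 = 255 - 6475/255 ≈ 255 - 25.392 = 229.608 → 230
G: 255 - (255-68)×(255-138)/255 = 255 - 21879/255 ≈ 255 - 85.800 = 169.200 → 169
B: 255 - (255-26)×(255-201)/255 = 255 - 12366/255 ≈ 255 - 48.494 = 206.506 → 207
= RGB(230, 169, 207)


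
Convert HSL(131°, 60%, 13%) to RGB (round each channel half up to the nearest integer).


H=131°, S=0.60, L=0.13
C = (1-|2L-1|)×S = (1-|-0.74|)×0.60 = 0.156
H' = H/60 = 131/60 ≈ 2.1833; X = C×(1-|H' mod 2 - 1|) = 0.0286
m = L - C/2 = 0.13 - 0.078 = 0.052
Sector ⌊H'⌋ = 2 → (R',G',B') = (0.0, 0.156, 0.0286)
RGB = ((R'+m)×255, (G'+m)×255, (B'+m)×255) = (13.26, 53.04, 20.553)
Round half up → RGB(13, 53, 21)


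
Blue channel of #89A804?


Color: #89A804
R = 89 = 137
G = A8 = 168
B = 04 = 4
Blue = 4


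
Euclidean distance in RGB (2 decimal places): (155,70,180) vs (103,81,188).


d = √[(R₁-R₂)² + (G₁-G₂)² + (B₁-B₂)²]
d = √[(155-103)² + (70-81)² + (180-188)²]
d = √[2704 + 121 + 64]
d = √2889
d ≈ 53.75
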